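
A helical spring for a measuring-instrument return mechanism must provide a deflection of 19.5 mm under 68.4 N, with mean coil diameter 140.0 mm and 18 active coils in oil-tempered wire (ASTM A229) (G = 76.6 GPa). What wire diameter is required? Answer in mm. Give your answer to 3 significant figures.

Required rate k = F/δ = 68.4/19.5 = 3.5077 N/mm
d = (8D³N_a·k / G)^(1/4) = (8·140.0³·18·3.5077 / (76.6×10³))^0.25
  = (18094)^0.25 = 11.5980 mm

11.6 mm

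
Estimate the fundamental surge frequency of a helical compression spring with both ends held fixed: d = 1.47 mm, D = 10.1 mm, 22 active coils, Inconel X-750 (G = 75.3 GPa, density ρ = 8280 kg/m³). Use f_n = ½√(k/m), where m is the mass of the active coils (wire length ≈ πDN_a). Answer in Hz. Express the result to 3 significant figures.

k = Gd⁴/(8D³N_a) = (75.3×10³)(1.47⁴)/(8·10.1³·22) = 1.939 N/mm = 1939 N/m
Wire length L = πDN_a = π·10.1·22 = 698.06 mm
m = ρ·(πd²/4)·L = 8280 × 1.6972×10⁻⁶ m² × 0.69806 m = 0.0098095 kg
f_n = ½√(k/m) = 0.5·√(1939/0.0098095) = 0.5·√(1.9767e+05) = 222.3 Hz

222 Hz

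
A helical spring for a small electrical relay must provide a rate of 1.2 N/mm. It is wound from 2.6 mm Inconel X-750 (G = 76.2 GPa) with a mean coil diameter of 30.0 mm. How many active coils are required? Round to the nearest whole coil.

13

N_a = Gd⁴/(8D³k) = (76.2×10³ × 2.6⁴)/(8 × 30.0³ × 1.2)
    = 3.48216e+06 / 259200 = 13.43 → 13 coils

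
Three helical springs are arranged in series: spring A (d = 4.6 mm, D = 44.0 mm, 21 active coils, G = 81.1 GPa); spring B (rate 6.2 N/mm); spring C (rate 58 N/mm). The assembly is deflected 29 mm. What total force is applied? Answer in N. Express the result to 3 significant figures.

50.6 N

k_A = Gd⁴/(8D³N_a) = (81.1×10³)(4.6⁴)/(8·44.0³·21) = 2.5374 N/mm
Series: 1/k_eq = 1/2.5374 + 1/6.2 + 1/58 = 0.57264; k_eq = 1.7463 N/mm
F = k_eq·δ = 1.7463·29 = 50.643 N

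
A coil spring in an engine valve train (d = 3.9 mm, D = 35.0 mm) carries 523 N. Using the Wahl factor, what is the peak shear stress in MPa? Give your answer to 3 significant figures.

914 MPa

Spring index C = D/d = 35.0/3.9 = 8.9744
K_W = (4C−1)/(4C−4) + 0.615/C = 34.897/31.897 + 0.0685 = 1.1626
τ₀ = 8FD/(πd³) = 8·523·35.0/(π·3.9³) = 146440/186.36 = 785.81 MPa
τ_max = K·τ₀ = 1.1626 × 785.81 = 913.56 MPa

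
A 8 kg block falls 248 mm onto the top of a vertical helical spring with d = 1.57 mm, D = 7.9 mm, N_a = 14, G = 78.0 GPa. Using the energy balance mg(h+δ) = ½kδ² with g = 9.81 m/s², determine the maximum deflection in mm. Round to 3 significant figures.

k = Gd⁴/(8D³N_a) = (78.0×10³)(1.57⁴)/(8·7.9³·14) = 8.5821 N/mm
W = mg = 8 × 9.81 = 78.48 N
½kδ² − Wδ − Wh = 0 → δ = (W + √(W² + 2kWh))/k
δ = (78.48 + √(6159.1 + 334068))/8.5821 = (78.48 + 583.29)/8.5821 = 77.11 mm

77.1 mm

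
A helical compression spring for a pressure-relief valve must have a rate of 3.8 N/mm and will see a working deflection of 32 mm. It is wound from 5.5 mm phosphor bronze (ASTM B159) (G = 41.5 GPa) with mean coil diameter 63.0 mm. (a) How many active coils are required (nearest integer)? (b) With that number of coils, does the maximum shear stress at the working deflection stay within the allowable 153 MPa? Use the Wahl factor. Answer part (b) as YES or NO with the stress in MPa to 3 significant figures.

N_a = Gd⁴/(8D³k) = (41.5×10³)(5.5⁴)/(8·63.0³·3.8) = 4.996 → N_a = 5
Actual rate k = Gd⁴/(8D³·5) = 3.7968 N/mm
Working load F = kδ = 3.7968·32 = 121.5 N
C = 63.0/5.5 = 11.4545; K_W = (4C−1)/(4C−4)+0.615/C = 1.1254
τ_max = K_W·8FD/(πd³) = 1.1254·117.15 = 131.85 MPa
τ_max ≤ 153 MPa → acceptable

(a) 5 coils; (b) YES, τ_max = 132 MPa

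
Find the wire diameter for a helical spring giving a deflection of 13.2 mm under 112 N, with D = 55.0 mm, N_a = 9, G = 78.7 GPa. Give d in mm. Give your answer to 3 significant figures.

Required rate k = F/δ = 112/13.2 = 8.4848 N/mm
d = (8D³N_a·k / G)^(1/4) = (8·55.0³·9·8.4848 / (78.7×10³))^0.25
  = (1291.5)^0.25 = 5.9948 mm

5.99 mm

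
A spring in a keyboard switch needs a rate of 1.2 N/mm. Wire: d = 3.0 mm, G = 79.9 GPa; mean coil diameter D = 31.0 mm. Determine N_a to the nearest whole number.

N_a = Gd⁴/(8D³k) = (79.9×10³ × 3.0⁴)/(8 × 31.0³ × 1.2)
    = 6.4719e+06 / 285994 = 22.63 → 23 coils

23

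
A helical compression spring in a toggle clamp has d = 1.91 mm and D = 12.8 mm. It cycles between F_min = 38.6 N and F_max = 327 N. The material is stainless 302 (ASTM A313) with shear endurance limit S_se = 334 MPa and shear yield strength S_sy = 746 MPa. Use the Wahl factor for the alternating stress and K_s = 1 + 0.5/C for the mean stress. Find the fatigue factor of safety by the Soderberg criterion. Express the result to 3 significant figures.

0.270

C = D/d = 12.8/1.91 = 6.7016; K_W = (4C−1)/(4C−4)+0.615/C = 1.2233; K_s = 1+0.5/C = 1.0746
F_a = (F_max−F_min)/2 = 144.2 N; F_m = (F_max+F_min)/2 = 182.8 N
τ_a = K_W·8F_aD/(πd³) = 1.2233 × 674.55 = 825.19 MPa
τ_m = K_s·8F_mD/(πd³) = 1.0746 × 855.12 = 918.92 MPa
Soderberg: 1/n_f = τ_a/S_se + τ_m/S_sy = 825.19/334 + 918.92/746 = 2.47062 + 1.23179 = 3.7024
n_f = 1/3.7024 = 0.2701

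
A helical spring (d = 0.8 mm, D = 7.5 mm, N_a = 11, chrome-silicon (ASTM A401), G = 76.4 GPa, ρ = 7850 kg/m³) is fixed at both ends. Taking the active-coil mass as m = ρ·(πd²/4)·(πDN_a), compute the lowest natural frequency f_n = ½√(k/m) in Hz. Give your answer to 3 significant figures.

k = Gd⁴/(8D³N_a) = (76.4×10³)(0.8⁴)/(8·7.5³·11) = 0.84292 N/mm = 842.92 N/m
Wire length L = πDN_a = π·7.5·11 = 259.18 mm
m = ρ·(πd²/4)·L = 7850 × 0.50265×10⁻⁶ m² × 0.25918 m = 0.0010227 kg
f_n = ½√(k/m) = 0.5·√(842.92/0.0010227) = 0.5·√(8.2422e+05) = 453.93 Hz

454 Hz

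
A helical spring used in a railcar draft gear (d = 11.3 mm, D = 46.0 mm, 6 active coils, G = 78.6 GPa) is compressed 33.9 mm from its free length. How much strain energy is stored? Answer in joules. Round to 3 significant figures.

k = Gd⁴/(8D³N_a) = (78.6×10³)(11.3⁴)/(8·46.0³·6) = 274.3 N/mm
U = ½kδ² = 0.5 × 274.3 × 33.9² = 1.5761e+05 N·mm = 157.61 J

158 J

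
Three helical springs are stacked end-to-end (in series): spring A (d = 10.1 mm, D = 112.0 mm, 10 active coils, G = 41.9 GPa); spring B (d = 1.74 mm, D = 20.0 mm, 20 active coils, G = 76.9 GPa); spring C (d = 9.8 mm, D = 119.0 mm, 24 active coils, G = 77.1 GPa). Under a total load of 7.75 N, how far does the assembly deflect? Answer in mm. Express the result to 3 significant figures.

19.6 mm

k_A = Gd⁴/(8D³N_a) = (41.9×10³)(10.1⁴)/(8·112.0³·10) = 3.8793 N/mm
k_B = Gd⁴/(8D³N_a) = (76.9×10³)(1.74⁴)/(8·20.0³·20) = 0.5507 N/mm
k_C = Gd⁴/(8D³N_a) = (77.1×10³)(9.8⁴)/(8·119.0³·24) = 2.1979 N/mm
Series: 1/k_eq = 1/3.8793 + 1/0.5507 + 1/2.1979 = 2.5286; k_eq = 0.39547 N/mm
δ = F/k_eq = 7.75/0.39547 = 19.597 mm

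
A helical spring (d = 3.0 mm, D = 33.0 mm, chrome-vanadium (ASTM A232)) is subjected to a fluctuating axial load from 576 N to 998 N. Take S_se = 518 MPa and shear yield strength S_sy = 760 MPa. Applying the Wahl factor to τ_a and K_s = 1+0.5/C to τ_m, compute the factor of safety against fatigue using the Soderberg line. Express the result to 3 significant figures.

0.208

C = D/d = 33.0/3.0 = 11.0000; K_W = (4C−1)/(4C−4)+0.615/C = 1.1309; K_s = 1+0.5/C = 1.0455
F_a = (F_max−F_min)/2 = 211 N; F_m = (F_max+F_min)/2 = 787 N
τ_a = K_W·8F_aD/(πd³) = 1.1309 × 656.71 = 742.68 MPa
τ_m = K_s·8F_mD/(πd³) = 1.0455 × 2449.4 = 2560.8 MPa
Soderberg: 1/n_f = τ_a/S_se + τ_m/S_sy = 742.68/518 + 2560.8/760 = 1.43374 + 3.36943 = 4.8032
n_f = 1/4.8032 = 0.2082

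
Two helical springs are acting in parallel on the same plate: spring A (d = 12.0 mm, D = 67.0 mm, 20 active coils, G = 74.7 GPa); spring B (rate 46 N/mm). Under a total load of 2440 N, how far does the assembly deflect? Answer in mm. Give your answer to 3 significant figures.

31.2 mm

k_A = Gd⁴/(8D³N_a) = (74.7×10³)(12.0⁴)/(8·67.0³·20) = 32.189 N/mm
Parallel: k_eq = 32.189 + 46 = 78.189 N/mm
δ = F/k_eq = 2440/78.189 = 31.207 mm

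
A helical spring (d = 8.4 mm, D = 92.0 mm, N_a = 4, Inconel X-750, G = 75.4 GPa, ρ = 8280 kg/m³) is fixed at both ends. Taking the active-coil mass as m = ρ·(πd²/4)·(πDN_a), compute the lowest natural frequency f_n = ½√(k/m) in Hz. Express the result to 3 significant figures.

84.3 Hz

k = Gd⁴/(8D³N_a) = (75.4×10³)(8.4⁴)/(8·92.0³·4) = 15.065 N/mm = 15065 N/m
Wire length L = πDN_a = π·92.0·4 = 1156.1 mm
m = ρ·(πd²/4)·L = 8280 × 55.418×10⁻⁶ m² × 1.1561 m = 0.53049 kg
f_n = ½√(k/m) = 0.5·√(15065/0.53049) = 0.5·√(28399) = 84.26 Hz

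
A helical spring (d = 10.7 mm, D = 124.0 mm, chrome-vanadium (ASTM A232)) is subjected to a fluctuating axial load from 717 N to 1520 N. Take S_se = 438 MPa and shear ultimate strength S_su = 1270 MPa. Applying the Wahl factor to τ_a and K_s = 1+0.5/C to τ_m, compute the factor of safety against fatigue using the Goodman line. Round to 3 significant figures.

C = D/d = 124.0/10.7 = 11.5888; K_W = (4C−1)/(4C−4)+0.615/C = 1.1239; K_s = 1+0.5/C = 1.0431
F_a = (F_max−F_min)/2 = 401.5 N; F_m = (F_max+F_min)/2 = 1118.5 N
τ_a = K_W·8F_aD/(πd³) = 1.1239 × 103.49 = 116.31 MPa
τ_m = K_s·8F_mD/(πd³) = 1.0431 × 288.3 = 300.74 MPa
Goodman: 1/n_f = τ_a/S_se + τ_m/S_su = 116.31/438 + 300.74/1270 = 0.26555 + 0.23680 = 0.50235
n_f = 1/0.50235 = 1.991

1.99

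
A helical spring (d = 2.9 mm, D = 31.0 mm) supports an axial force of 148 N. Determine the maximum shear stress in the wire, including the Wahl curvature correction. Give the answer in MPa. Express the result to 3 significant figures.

544 MPa

Spring index C = D/d = 31.0/2.9 = 10.6897
K_W = (4C−1)/(4C−4) + 0.615/C = 41.759/38.759 + 0.0575 = 1.1349
τ₀ = 8FD/(πd³) = 8·148·31.0/(π·2.9³) = 36704/76.62 = 479.04 MPa
τ_max = K·τ₀ = 1.1349 × 479.04 = 543.68 MPa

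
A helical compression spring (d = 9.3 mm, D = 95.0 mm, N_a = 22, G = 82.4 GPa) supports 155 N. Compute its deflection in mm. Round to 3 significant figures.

k = Gd⁴/(8D³N_a) = (82.4×10³)(9.3⁴)/(8·95.0³·22) = 4.0848 N/mm
δ = F/k = 155 / 4.0848 = 37.945 mm

37.9 mm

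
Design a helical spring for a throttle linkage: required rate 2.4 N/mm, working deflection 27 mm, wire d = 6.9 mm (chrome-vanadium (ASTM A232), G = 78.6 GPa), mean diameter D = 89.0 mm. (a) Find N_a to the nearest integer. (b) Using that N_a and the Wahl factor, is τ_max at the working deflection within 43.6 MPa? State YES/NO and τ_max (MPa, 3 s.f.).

(a) 13 coils; (b) NO, τ_max = 50.3 MPa

N_a = Gd⁴/(8D³k) = (78.6×10³)(6.9⁴)/(8·89.0³·2.4) = 13.16 → N_a = 13
Actual rate k = Gd⁴/(8D³·13) = 2.4301 N/mm
Working load F = kδ = 2.4301·27 = 65.611 N
C = 89.0/6.9 = 12.8986; K_W = (4C−1)/(4C−4)+0.615/C = 1.1107
τ_max = K_W·8FD/(πd³) = 1.1107·45.265 = 50.276 MPa
τ_max > 43.6 MPa → exceeds allowable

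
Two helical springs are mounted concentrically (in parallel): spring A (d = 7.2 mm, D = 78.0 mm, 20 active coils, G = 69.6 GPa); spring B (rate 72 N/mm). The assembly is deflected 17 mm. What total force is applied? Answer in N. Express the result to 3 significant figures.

1270 N

k_A = Gd⁴/(8D³N_a) = (69.6×10³)(7.2⁴)/(8·78.0³·20) = 2.4634 N/mm
Parallel: k_eq = 2.4634 + 72 = 74.463 N/mm
F = k_eq·δ = 74.463·17 = 1265.9 N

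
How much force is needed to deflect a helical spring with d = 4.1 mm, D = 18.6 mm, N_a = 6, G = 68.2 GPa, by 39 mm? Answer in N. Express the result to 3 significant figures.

2430 N

k = Gd⁴/(8D³N_a) = (68.2×10³)(4.1⁴)/(8·18.6³·6) = 62.394 N/mm
F = k·δ = 62.394 × 39 = 2433.3 N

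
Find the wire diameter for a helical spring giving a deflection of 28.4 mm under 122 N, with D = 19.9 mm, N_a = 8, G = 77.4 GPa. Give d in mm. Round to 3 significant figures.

2.30 mm

Required rate k = F/δ = 122/28.4 = 4.2958 N/mm
d = (8D³N_a·k / G)^(1/4) = (8·19.9³·8·4.2958 / (77.4×10³))^0.25
  = (27.992)^0.25 = 2.3002 mm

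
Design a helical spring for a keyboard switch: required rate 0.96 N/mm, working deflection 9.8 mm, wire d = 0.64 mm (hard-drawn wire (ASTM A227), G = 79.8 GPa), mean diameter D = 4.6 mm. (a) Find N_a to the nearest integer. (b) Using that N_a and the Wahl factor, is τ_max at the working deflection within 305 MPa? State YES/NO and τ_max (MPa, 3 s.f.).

(a) 18 coils; (b) NO, τ_max = 505 MPa

N_a = Gd⁴/(8D³k) = (79.8×10³)(0.64⁴)/(8·4.6³·0.96) = 17.91 → N_a = 18
Actual rate k = Gd⁴/(8D³·18) = 0.95518 N/mm
Working load F = kδ = 0.95518·9.8 = 9.3608 N
C = 4.6/0.64 = 7.1875; K_W = (4C−1)/(4C−4)+0.615/C = 1.2068
τ_max = K_W·8FD/(πd³) = 1.2068·418.28 = 504.78 MPa
τ_max > 305 MPa → exceeds allowable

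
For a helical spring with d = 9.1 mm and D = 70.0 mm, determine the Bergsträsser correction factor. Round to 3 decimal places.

C = D/d = 70.0/9.1 = 7.6923
K_B = (4C+2)/(4C−3) = 32.769/27.769 = 1.1801

1.180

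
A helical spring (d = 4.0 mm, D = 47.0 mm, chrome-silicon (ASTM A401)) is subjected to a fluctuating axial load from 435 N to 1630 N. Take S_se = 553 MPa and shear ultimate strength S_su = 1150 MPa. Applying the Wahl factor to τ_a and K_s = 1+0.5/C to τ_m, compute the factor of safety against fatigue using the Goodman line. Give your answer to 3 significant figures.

C = D/d = 47.0/4.0 = 11.7500; K_W = (4C−1)/(4C−4)+0.615/C = 1.1221; K_s = 1+0.5/C = 1.0426
F_a = (F_max−F_min)/2 = 597.5 N; F_m = (F_max+F_min)/2 = 1032.5 N
τ_a = K_W·8F_aD/(πd³) = 1.1221 × 1117.4 = 1253.8 MPa
τ_m = K_s·8F_mD/(πd³) = 1.0426 × 1930.8 = 2013 MPa
Goodman: 1/n_f = τ_a/S_se + τ_m/S_su = 1253.8/553 + 2013/1150 = 2.26728 + 1.75044 = 4.0177
n_f = 1/4.0177 = 0.2489

0.249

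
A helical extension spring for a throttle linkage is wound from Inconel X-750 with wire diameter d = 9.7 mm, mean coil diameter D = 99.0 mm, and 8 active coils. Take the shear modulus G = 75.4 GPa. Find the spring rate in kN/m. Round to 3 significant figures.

10.7 kN/m

k = Gd⁴/(8D³N_a) = (75.4×10³ × 9.7⁴) / (8 × 99.0³ × 8)
  = 6.67511e+08 / 6.20991e+07 = 10.749 N/mm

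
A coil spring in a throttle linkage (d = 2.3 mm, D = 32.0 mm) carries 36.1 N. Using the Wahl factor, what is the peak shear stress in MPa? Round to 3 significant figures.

Spring index C = D/d = 32.0/2.3 = 13.9130
K_W = (4C−1)/(4C−4) + 0.615/C = 54.652/51.652 + 0.0442 = 1.1023
τ₀ = 8FD/(πd³) = 8·36.1·32.0/(π·2.3³) = 9241.6/38.224 = 241.78 MPa
τ_max = K·τ₀ = 1.1023 × 241.78 = 266.51 MPa

267 MPa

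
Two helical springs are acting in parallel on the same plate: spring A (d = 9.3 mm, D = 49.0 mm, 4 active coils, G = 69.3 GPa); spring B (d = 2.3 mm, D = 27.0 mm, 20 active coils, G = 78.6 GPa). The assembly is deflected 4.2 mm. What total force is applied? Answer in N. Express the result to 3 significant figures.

k_A = Gd⁴/(8D³N_a) = (69.3×10³)(9.3⁴)/(8·49.0³·4) = 137.7 N/mm
k_B = Gd⁴/(8D³N_a) = (78.6×10³)(2.3⁴)/(8·27.0³·20) = 0.69843 N/mm
Parallel: k_eq = 137.7 + 0.69843 = 138.4 N/mm
F = k_eq·δ = 138.4·4.2 = 581.26 N

581 N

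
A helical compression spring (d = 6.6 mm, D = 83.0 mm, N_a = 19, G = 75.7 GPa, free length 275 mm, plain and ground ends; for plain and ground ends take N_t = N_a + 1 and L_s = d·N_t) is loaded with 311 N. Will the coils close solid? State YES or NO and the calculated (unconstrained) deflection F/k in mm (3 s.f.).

YES, δ = 188 mm

k = Gd⁴/(8D³N_a) = (75.7×10³)(6.6⁴)/(8·83.0³·19) = 1.6527 N/mm
N_t = 20; L_s = 6.6·20 = 132 mm; δ_solid = L₀ − L_s = 275 − 132 = 143 mm
δ = F/k = 311/1.6527 = 188.18 mm
δ ≥ δ_solid → spring goes solid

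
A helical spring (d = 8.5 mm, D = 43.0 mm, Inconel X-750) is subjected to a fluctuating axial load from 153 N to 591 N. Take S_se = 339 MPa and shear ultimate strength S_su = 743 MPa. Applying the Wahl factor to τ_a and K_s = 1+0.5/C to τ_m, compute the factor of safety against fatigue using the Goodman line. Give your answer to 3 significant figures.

C = D/d = 43.0/8.5 = 5.0588; K_W = (4C−1)/(4C−4)+0.615/C = 1.3064; K_s = 1+0.5/C = 1.0988
F_a = (F_max−F_min)/2 = 219 N; F_m = (F_max+F_min)/2 = 372 N
τ_a = K_W·8F_aD/(πd³) = 1.3064 × 39.048 = 51.01 MPa
τ_m = K_s·8F_mD/(πd³) = 1.0988 × 66.328 = 72.883 MPa
Goodman: 1/n_f = τ_a/S_se + τ_m/S_su = 51.01/339 + 72.883/743 = 0.15047 + 0.09809 = 0.24857
n_f = 1/0.24857 = 4.023

4.02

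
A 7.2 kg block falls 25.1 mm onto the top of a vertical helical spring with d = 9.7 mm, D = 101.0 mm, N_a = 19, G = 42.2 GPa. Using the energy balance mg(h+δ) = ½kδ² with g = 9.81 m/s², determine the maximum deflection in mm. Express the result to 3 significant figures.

k = Gd⁴/(8D³N_a) = (42.2×10³)(9.7⁴)/(8·101.0³·19) = 2.3856 N/mm
W = mg = 7.2 × 9.81 = 70.632 N
½kδ² − Wδ − Wh = 0 → δ = (W + √(W² + 2kWh))/k
δ = (70.632 + √(4988.9 + 8458.57))/2.3856 = (70.632 + 115.96)/2.3856 = 78.218 mm

78.2 mm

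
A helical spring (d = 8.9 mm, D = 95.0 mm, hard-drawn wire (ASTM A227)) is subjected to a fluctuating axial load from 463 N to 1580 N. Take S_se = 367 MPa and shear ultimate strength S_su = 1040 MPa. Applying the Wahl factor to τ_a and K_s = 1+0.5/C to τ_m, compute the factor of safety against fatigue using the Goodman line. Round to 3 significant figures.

1.06

C = D/d = 95.0/8.9 = 10.6742; K_W = (4C−1)/(4C−4)+0.615/C = 1.1351; K_s = 1+0.5/C = 1.0468
F_a = (F_max−F_min)/2 = 558.5 N; F_m = (F_max+F_min)/2 = 1021.5 N
τ_a = K_W·8F_aD/(πd³) = 1.1351 × 191.65 = 217.55 MPa
τ_m = K_s·8F_mD/(πd³) = 1.0468 × 350.54 = 366.96 MPa
Goodman: 1/n_f = τ_a/S_se + τ_m/S_su = 217.55/367 + 366.96/1040 = 0.59279 + 0.35284 = 0.94563
n_f = 1/0.94563 = 1.057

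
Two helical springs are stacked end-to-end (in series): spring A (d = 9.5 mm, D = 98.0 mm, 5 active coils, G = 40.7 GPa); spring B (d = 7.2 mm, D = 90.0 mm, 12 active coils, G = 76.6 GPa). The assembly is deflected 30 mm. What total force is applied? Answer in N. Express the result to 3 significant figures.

66.1 N

k_A = Gd⁴/(8D³N_a) = (40.7×10³)(9.5⁴)/(8·98.0³·5) = 8.8054 N/mm
k_B = Gd⁴/(8D³N_a) = (76.6×10³)(7.2⁴)/(8·90.0³·12) = 2.9414 N/mm
Series: 1/k_eq = 1/8.8054 + 1/2.9414 = 0.45354; k_eq = 2.2049 N/mm
F = k_eq·δ = 2.2049·30 = 66.147 N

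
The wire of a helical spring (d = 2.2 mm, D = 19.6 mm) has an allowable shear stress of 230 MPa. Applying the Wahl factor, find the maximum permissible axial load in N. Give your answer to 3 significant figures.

C = D/d = 19.6/2.2 = 8.9091
K_W = (4C−1)/(4C−4) + 0.615/C = 34.636/31.636 + 0.0690 = 1.1639
τ_max = K·8FD/(πd³) → F_max = τ_allow·πd³/(8DK)
F_max = 230·π·2.2³/(8·19.6·1.1639) = 7693.9/182.49 = 42.16 N

42.2 N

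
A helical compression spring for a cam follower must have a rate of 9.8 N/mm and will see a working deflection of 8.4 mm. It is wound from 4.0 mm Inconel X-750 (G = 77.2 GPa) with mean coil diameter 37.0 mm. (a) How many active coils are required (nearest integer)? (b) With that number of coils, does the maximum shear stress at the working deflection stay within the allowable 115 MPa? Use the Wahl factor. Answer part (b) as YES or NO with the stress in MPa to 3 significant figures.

N_a = Gd⁴/(8D³k) = (77.2×10³)(4.0⁴)/(8·37.0³·9.8) = 4.977 → N_a = 5
Actual rate k = Gd⁴/(8D³·5) = 9.7542 N/mm
Working load F = kδ = 9.7542·8.4 = 81.935 N
C = 37.0/4.0 = 9.2500; K_W = (4C−1)/(4C−4)+0.615/C = 1.1574
τ_max = K_W·8FD/(πd³) = 1.1574·120.62 = 139.61 MPa
τ_max > 115 MPa → exceeds allowable

(a) 5 coils; (b) NO, τ_max = 140 MPa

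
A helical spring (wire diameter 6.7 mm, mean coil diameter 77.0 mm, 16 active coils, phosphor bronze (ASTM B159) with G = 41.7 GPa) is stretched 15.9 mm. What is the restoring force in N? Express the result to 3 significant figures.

k = Gd⁴/(8D³N_a) = (41.7×10³)(6.7⁴)/(8·77.0³·16) = 1.438 N/mm
F = k·δ = 1.438 × 15.9 = 22.864 N

22.9 N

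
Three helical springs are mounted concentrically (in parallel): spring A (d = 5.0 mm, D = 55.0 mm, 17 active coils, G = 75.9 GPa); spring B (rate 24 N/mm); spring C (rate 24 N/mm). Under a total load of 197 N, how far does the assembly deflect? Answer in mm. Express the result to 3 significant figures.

k_A = Gd⁴/(8D³N_a) = (75.9×10³)(5.0⁴)/(8·55.0³·17) = 2.0965 N/mm
Parallel: k_eq = 2.0965 + 24 + 24 = 50.096 N/mm
δ = F/k_eq = 197/50.096 = 3.9324 mm

3.93 mm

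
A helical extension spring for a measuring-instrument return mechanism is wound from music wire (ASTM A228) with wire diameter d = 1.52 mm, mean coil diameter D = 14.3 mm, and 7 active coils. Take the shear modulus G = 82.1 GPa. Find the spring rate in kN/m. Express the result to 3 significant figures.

k = Gd⁴/(8D³N_a) = (82.1×10³ × 1.52⁴) / (8 × 14.3³ × 7)
  = 438246 / 163756 = 2.6762 N/mm

2.68 kN/m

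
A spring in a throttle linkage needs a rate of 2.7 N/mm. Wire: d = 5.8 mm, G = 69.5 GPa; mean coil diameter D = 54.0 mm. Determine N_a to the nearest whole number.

N_a = Gd⁴/(8D³k) = (69.5×10³ × 5.8⁴)/(8 × 54.0³ × 2.7)
    = 7.86496e+07 / 3.40122e+06 = 23.12 → 23 coils

23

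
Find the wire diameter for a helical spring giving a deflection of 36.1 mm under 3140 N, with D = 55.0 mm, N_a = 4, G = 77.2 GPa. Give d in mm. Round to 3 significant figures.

8.80 mm

Required rate k = F/δ = 3140/36.1 = 86.981 N/mm
d = (8D³N_a·k / G)^(1/4) = (8·55.0³·4·86.981 / (77.2×10³))^0.25
  = (5998.5)^0.25 = 8.8006 mm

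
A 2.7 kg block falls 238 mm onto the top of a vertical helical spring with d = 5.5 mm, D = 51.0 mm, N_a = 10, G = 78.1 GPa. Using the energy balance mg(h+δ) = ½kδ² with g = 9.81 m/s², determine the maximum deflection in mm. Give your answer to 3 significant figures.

k = Gd⁴/(8D³N_a) = (78.1×10³)(5.5⁴)/(8·51.0³·10) = 6.7344 N/mm
W = mg = 2.7 × 9.81 = 26.487 N
½kδ² − Wδ − Wh = 0 → δ = (W + √(W² + 2kWh))/k
δ = (26.487 + √(701.56 + 84906.5))/6.7344 = (26.487 + 292.59)/6.7344 = 47.38 mm

47.4 mm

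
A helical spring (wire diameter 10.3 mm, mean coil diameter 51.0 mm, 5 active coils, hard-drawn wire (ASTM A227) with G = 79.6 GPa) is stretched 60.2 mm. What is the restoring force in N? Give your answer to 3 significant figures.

k = Gd⁴/(8D³N_a) = (79.6×10³)(10.3⁴)/(8·51.0³·5) = 168.85 N/mm
F = k·δ = 168.85 × 60.2 = 10165 N

10200 N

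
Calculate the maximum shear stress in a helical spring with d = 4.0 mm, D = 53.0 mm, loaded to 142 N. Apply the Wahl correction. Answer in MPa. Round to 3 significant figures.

Spring index C = D/d = 53.0/4.0 = 13.2500
K_W = (4C−1)/(4C−4) + 0.615/C = 52.000/49.000 + 0.0464 = 1.1076
τ₀ = 8FD/(πd³) = 8·142·53.0/(π·4.0³) = 60208/201.06 = 299.45 MPa
τ_max = K·τ₀ = 1.1076 × 299.45 = 331.68 MPa

332 MPa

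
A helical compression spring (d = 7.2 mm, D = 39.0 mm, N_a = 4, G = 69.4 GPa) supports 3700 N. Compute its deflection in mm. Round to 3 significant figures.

37.7 mm

k = Gd⁴/(8D³N_a) = (69.4×10³)(7.2⁴)/(8·39.0³·4) = 98.253 N/mm
δ = F/k = 3700 / 98.253 = 37.658 mm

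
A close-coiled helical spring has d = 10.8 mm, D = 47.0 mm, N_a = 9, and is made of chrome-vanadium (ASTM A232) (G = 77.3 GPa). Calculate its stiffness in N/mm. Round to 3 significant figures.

k = Gd⁴/(8D³N_a) = (77.3×10³ × 10.8⁴) / (8 × 47.0³ × 9)
  = 1.05166e+09 / 7.47526e+06 = 140.69 N/mm

141 N/mm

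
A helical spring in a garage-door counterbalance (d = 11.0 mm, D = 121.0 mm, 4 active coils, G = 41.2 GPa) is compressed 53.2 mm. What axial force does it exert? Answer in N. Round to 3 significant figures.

566 N

k = Gd⁴/(8D³N_a) = (41.2×10³)(11.0⁴)/(8·121.0³·4) = 10.64 N/mm
F = k·δ = 10.64 × 53.2 = 566.07 N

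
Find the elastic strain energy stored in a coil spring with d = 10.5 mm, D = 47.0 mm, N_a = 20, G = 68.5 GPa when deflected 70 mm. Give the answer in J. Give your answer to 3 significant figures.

k = Gd⁴/(8D³N_a) = (68.5×10³)(10.5⁴)/(8·47.0³·20) = 50.123 N/mm
U = ½kδ² = 0.5 × 50.123 × 70² = 1.228e+05 N·mm = 122.8 J

123 J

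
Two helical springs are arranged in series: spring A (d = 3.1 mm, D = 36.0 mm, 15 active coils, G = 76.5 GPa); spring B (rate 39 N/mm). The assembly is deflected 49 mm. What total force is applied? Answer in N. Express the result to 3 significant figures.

k_A = Gd⁴/(8D³N_a) = (76.5×10³)(3.1⁴)/(8·36.0³·15) = 1.2619 N/mm
Series: 1/k_eq = 1/1.2619 + 1/39 = 0.81811; k_eq = 1.2223 N/mm
F = k_eq·δ = 1.2223·49 = 59.894 N

59.9 N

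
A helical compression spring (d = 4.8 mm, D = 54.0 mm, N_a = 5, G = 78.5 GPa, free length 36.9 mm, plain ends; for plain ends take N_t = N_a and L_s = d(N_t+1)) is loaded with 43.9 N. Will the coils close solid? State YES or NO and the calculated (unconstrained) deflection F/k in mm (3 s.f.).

k = Gd⁴/(8D³N_a) = (78.5×10³)(4.8⁴)/(8·54.0³·5) = 6.616 N/mm
N_t = 5; L_s = 4.8·6 = 28.8 mm; δ_solid = L₀ − L_s = 36.9 − 28.8 = 8.1 mm
δ = F/k = 43.9/6.616 = 6.6355 mm
δ < δ_solid → spring does not go solid

NO, δ = 6.64 mm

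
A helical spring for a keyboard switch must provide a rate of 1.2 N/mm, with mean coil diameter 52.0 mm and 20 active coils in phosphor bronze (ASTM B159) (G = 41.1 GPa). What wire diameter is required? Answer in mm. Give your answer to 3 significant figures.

5.06 mm

d = (8D³N_a·k / G)^(1/4) = (8·52.0³·20·1.2 / (41.1×10³))^0.25
  = (656.85)^0.25 = 5.0625 mm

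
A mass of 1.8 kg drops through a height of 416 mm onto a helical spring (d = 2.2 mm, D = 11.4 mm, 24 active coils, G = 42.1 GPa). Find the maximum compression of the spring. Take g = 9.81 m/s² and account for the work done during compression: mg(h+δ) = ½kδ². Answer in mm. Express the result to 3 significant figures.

k = Gd⁴/(8D³N_a) = (42.1×10³)(2.2⁴)/(8·11.4³·24) = 3.467 N/mm
W = mg = 1.8 × 9.81 = 17.658 N
½kδ² − Wδ − Wh = 0 → δ = (W + √(W² + 2kWh))/k
δ = (17.658 + √(311.8 + 50935.7))/3.467 = (17.658 + 226.38)/3.467 = 70.388 mm

70.4 mm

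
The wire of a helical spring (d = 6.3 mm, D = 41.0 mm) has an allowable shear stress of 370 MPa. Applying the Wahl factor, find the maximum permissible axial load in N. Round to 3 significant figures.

720 N

C = D/d = 41.0/6.3 = 6.5079
K_W = (4C−1)/(4C−4) + 0.615/C = 25.032/22.032 + 0.0945 = 1.2307
τ_max = K·8FD/(πd³) → F_max = τ_allow·πd³/(8DK)
F_max = 370·π·6.3³/(8·41.0·1.2307) = 2.9065e+05/403.66 = 720.04 N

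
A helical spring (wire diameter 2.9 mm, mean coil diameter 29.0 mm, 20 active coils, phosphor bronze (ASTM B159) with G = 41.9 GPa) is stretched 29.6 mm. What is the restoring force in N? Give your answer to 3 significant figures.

22.5 N

k = Gd⁴/(8D³N_a) = (41.9×10³)(2.9⁴)/(8·29.0³·20) = 0.75944 N/mm
F = k·δ = 0.75944 × 29.6 = 22.479 N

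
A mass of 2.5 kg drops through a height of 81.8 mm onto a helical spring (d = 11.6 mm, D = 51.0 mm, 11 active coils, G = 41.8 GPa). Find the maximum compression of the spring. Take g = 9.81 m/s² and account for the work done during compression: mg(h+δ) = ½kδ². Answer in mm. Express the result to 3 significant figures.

k = Gd⁴/(8D³N_a) = (41.8×10³)(11.6⁴)/(8·51.0³·11) = 64.836 N/mm
W = mg = 2.5 × 9.81 = 24.525 N
½kδ² − Wδ − Wh = 0 → δ = (W + √(W² + 2kWh))/k
δ = (24.525 + √(601.48 + 260140))/64.836 = (24.525 + 510.63)/64.836 = 8.254 mm

8.25 mm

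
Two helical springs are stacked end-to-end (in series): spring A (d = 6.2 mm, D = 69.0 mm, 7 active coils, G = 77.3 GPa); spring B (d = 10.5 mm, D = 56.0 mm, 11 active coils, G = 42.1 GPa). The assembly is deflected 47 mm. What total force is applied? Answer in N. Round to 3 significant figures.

k_A = Gd⁴/(8D³N_a) = (77.3×10³)(6.2⁴)/(8·69.0³·7) = 6.2088 N/mm
k_B = Gd⁴/(8D³N_a) = (42.1×10³)(10.5⁴)/(8·56.0³·11) = 33.113 N/mm
Series: 1/k_eq = 1/6.2088 + 1/33.113 = 0.19126; k_eq = 5.2285 N/mm
F = k_eq·δ = 5.2285·47 = 245.74 N

246 N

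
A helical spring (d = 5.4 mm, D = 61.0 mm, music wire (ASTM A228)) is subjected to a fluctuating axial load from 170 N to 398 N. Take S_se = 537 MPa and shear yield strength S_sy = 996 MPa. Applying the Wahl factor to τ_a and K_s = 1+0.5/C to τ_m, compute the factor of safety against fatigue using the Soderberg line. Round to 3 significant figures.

1.89

C = D/d = 61.0/5.4 = 11.2963; K_W = (4C−1)/(4C−4)+0.615/C = 1.1273; K_s = 1+0.5/C = 1.0443
F_a = (F_max−F_min)/2 = 114 N; F_m = (F_max+F_min)/2 = 284 N
τ_a = K_W·8F_aD/(πd³) = 1.1273 × 112.46 = 126.77 MPa
τ_m = K_s·8F_mD/(πd³) = 1.0443 × 280.16 = 292.56 MPa
Soderberg: 1/n_f = τ_a/S_se + τ_m/S_sy = 126.77/537 + 292.56/996 = 0.23608 + 0.29374 = 0.52981
n_f = 1/0.52981 = 1.887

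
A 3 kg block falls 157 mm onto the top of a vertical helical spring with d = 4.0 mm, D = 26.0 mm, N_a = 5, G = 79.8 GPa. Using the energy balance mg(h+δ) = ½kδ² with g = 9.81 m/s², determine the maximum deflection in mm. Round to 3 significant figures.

18.9 mm

k = Gd⁴/(8D³N_a) = (79.8×10³)(4.0⁴)/(8·26.0³·5) = 29.058 N/mm
W = mg = 3 × 9.81 = 29.43 N
½kδ² − Wδ − Wh = 0 → δ = (W + √(W² + 2kWh))/k
δ = (29.43 + √(866.12 + 268524))/29.058 = (29.43 + 519.03)/29.058 = 18.875 mm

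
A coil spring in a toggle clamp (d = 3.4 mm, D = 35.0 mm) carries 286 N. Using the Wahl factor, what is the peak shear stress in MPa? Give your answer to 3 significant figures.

Spring index C = D/d = 35.0/3.4 = 10.2941
K_W = (4C−1)/(4C−4) + 0.615/C = 40.176/37.176 + 0.0597 = 1.1404
τ₀ = 8FD/(πd³) = 8·286·35.0/(π·3.4³) = 80080/123.48 = 648.54 MPa
τ_max = K·τ₀ = 1.1404 × 648.54 = 739.62 MPa

740 MPa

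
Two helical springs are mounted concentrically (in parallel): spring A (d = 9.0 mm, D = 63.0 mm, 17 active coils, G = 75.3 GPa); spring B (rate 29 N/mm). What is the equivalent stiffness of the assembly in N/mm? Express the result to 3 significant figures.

k_A = Gd⁴/(8D³N_a) = (75.3×10³)(9.0⁴)/(8·63.0³·17) = 14.528 N/mm
Parallel: k_eq = 14.528 + 29 = 43.528 N/mm

43.5 N/mm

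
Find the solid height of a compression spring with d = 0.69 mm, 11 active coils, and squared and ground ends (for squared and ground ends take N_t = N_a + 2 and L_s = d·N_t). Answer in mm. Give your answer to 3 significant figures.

8.97 mm

squared and ground ends: N_t = N_a + 2 = 11 + 2 = 13
L_s = d·N_t = 0.69 × 13 = 8.97 mm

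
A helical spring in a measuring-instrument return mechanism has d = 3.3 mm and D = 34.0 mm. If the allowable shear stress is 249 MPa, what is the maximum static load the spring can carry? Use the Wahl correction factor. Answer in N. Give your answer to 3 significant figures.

C = D/d = 34.0/3.3 = 10.3030
K_W = (4C−1)/(4C−4) + 0.615/C = 40.212/37.212 + 0.0597 = 1.1403
τ_max = K·8FD/(πd³) → F_max = τ_allow·πd³/(8DK)
F_max = 249·π·3.3³/(8·34.0·1.1403) = 28112/310.16 = 90.636 N

90.6 N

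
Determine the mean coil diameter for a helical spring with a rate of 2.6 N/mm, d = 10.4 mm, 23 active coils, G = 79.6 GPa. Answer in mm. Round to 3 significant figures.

125 mm

D = (Gd⁴/(8N_a·k))^(1/3) = (79.6×10³·10.4⁴/(8·23·2.6))^(1/3)
  = (1.9465e+06)^(1/3) = 124.8586 mm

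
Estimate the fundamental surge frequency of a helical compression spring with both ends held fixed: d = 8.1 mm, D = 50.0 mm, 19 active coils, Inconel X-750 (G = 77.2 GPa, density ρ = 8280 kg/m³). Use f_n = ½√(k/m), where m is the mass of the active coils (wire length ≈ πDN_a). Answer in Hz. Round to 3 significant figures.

k = Gd⁴/(8D³N_a) = (77.2×10³)(8.1⁴)/(8·50.0³·19) = 17.491 N/mm = 17491 N/m
Wire length L = πDN_a = π·50.0·19 = 2984.5 mm
m = ρ·(πd²/4)·L = 8280 × 51.53×10⁻⁶ m² × 2.9845 m = 1.2734 kg
f_n = ½√(k/m) = 0.5·√(17491/1.2734) = 0.5·√(13735) = 58.599 Hz

58.6 Hz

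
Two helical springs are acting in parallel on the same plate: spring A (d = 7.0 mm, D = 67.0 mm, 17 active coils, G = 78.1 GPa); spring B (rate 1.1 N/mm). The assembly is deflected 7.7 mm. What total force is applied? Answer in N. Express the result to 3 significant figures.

k_A = Gd⁴/(8D³N_a) = (78.1×10³)(7.0⁴)/(8·67.0³·17) = 4.5844 N/mm
Parallel: k_eq = 4.5844 + 1.1 = 5.6844 N/mm
F = k_eq·δ = 5.6844·7.7 = 43.77 N

43.8 N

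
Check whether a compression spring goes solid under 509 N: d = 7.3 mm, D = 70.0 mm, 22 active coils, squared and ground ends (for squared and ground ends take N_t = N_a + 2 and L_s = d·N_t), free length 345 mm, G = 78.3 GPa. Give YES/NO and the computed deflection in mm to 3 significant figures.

NO, δ = 138 mm

k = Gd⁴/(8D³N_a) = (78.3×10³)(7.3⁴)/(8·70.0³·22) = 3.6834 N/mm
N_t = 24; L_s = 7.3·24 = 175.2 mm; δ_solid = L₀ − L_s = 345 − 175.2 = 169.8 mm
δ = F/k = 509/3.6834 = 138.19 mm
δ < δ_solid → spring does not go solid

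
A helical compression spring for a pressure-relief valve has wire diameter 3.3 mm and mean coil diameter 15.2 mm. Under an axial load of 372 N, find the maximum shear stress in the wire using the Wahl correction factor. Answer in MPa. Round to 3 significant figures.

Spring index C = D/d = 15.2/3.3 = 4.6061
K_W = (4C−1)/(4C−4) + 0.615/C = 17.424/14.424 + 0.1335 = 1.3415
τ₀ = 8FD/(πd³) = 8·372·15.2/(π·3.3³) = 45235.2/112.9 = 400.67 MPa
τ_max = K·τ₀ = 1.3415 × 400.67 = 537.5 MPa

537 MPa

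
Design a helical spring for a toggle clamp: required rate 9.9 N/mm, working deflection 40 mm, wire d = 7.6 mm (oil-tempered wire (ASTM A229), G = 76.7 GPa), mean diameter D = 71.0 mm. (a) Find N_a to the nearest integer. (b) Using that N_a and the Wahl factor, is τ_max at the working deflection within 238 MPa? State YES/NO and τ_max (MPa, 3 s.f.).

(a) 9 coils; (b) YES, τ_max = 189 MPa

N_a = Gd⁴/(8D³k) = (76.7×10³)(7.6⁴)/(8·71.0³·9.9) = 9.027 → N_a = 9
Actual rate k = Gd⁴/(8D³·9) = 9.9298 N/mm
Working load F = kδ = 9.9298·40 = 397.19 N
C = 71.0/7.6 = 9.3421; K_W = (4C−1)/(4C−4)+0.615/C = 1.1557
τ_max = K_W·8FD/(πd³) = 1.1557·163.59 = 189.07 MPa
τ_max ≤ 238 MPa → acceptable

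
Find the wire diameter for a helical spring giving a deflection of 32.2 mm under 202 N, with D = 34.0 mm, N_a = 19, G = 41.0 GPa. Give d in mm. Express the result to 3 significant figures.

Required rate k = F/δ = 202/32.2 = 6.2733 N/mm
d = (8D³N_a·k / G)^(1/4) = (8·34.0³·19·6.2733 / (41.0×10³))^0.25
  = (914.1)^0.25 = 5.4985 mm

5.50 mm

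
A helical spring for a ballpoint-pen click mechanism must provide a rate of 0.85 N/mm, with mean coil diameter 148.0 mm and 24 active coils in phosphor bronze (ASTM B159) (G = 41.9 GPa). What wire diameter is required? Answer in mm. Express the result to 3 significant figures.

10.6 mm

d = (8D³N_a·k / G)^(1/4) = (8·148.0³·24·0.85 / (41.9×10³))^0.25
  = (12627)^0.25 = 10.6004 mm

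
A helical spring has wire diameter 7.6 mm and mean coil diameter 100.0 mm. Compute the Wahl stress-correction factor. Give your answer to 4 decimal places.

1.1084

C = D/d = 100.0/7.6 = 13.1579
K_W = (4C−1)/(4C−4) + 0.615/C = 51.632/48.632 + 0.0467 = 1.1084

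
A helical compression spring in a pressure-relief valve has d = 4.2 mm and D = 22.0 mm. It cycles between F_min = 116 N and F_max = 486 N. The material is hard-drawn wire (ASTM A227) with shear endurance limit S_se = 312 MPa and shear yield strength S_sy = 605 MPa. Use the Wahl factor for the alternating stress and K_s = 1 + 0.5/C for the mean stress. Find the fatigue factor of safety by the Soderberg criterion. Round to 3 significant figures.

1.01

C = D/d = 22.0/4.2 = 5.2381; K_W = (4C−1)/(4C−4)+0.615/C = 1.2944; K_s = 1+0.5/C = 1.0955
F_a = (F_max−F_min)/2 = 185 N; F_m = (F_max+F_min)/2 = 301 N
τ_a = K_W·8F_aD/(πd³) = 1.2944 × 139.89 = 181.07 MPa
τ_m = K_s·8F_mD/(πd³) = 1.0955 × 227.6 = 249.33 MPa
Soderberg: 1/n_f = τ_a/S_se + τ_m/S_sy = 181.07/312 + 249.33/605 = 0.58035 + 0.41212 = 0.99247
n_f = 1/0.99247 = 1.008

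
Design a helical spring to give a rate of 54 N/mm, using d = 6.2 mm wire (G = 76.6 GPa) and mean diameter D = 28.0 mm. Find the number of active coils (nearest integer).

12

N_a = Gd⁴/(8D³k) = (76.6×10³ × 6.2⁴)/(8 × 28.0³ × 54)
    = 1.13187e+08 / 9.48326e+06 = 11.94 → 12 coils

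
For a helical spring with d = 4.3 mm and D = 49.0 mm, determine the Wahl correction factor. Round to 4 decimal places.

C = D/d = 49.0/4.3 = 11.3953
K_W = (4C−1)/(4C−4) + 0.615/C = 44.581/41.581 + 0.0540 = 1.1261

1.1261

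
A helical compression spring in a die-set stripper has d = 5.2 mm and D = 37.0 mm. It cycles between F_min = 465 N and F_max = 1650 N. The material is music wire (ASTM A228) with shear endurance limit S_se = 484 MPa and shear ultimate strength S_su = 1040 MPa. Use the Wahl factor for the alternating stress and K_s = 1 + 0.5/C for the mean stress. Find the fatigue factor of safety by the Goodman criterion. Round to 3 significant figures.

C = D/d = 37.0/5.2 = 7.1154; K_W = (4C−1)/(4C−4)+0.615/C = 1.2091; K_s = 1+0.5/C = 1.0703
F_a = (F_max−F_min)/2 = 592.5 N; F_m = (F_max+F_min)/2 = 1057.5 N
τ_a = K_W·8F_aD/(πd³) = 1.2091 × 397.03 = 480.04 MPa
τ_m = K_s·8F_mD/(πd³) = 1.0703 × 708.62 = 758.41 MPa
Goodman: 1/n_f = τ_a/S_se + τ_m/S_su = 480.04/484 + 758.41/1040 = 0.99181 + 0.72924 = 1.7211
n_f = 1/1.7211 = 0.581

0.581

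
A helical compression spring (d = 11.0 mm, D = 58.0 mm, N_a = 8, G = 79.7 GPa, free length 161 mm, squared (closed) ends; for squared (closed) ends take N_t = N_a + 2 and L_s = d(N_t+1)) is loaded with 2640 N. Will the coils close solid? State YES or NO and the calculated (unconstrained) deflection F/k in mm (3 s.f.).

NO, δ = 28.3 mm

k = Gd⁴/(8D³N_a) = (79.7×10³)(11.0⁴)/(8·58.0³·8) = 93.447 N/mm
N_t = 10; L_s = 11.0·11 = 121 mm; δ_solid = L₀ − L_s = 161 − 121 = 40 mm
δ = F/k = 2640/93.447 = 28.251 mm
δ < δ_solid → spring does not go solid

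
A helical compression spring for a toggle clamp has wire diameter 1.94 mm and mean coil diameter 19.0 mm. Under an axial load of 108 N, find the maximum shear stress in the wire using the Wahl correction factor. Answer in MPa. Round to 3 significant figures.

822 MPa

Spring index C = D/d = 19.0/1.94 = 9.7938
K_W = (4C−1)/(4C−4) + 0.615/C = 38.175/35.175 + 0.0628 = 1.1481
τ₀ = 8FD/(πd³) = 8·108·19.0/(π·1.94³) = 16416/22.938 = 715.67 MPa
τ_max = K·τ₀ = 1.1481 × 715.67 = 821.65 MPa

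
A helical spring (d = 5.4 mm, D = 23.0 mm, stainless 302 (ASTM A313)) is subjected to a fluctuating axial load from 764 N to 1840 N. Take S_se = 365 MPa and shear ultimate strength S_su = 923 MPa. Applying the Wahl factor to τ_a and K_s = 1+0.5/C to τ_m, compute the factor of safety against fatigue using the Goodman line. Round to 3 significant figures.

C = D/d = 23.0/5.4 = 4.2593; K_W = (4C−1)/(4C−4)+0.615/C = 1.3745; K_s = 1+0.5/C = 1.1174
F_a = (F_max−F_min)/2 = 538 N; F_m = (F_max+F_min)/2 = 1302 N
τ_a = K_W·8F_aD/(πd³) = 1.3745 × 200.11 = 275.05 MPa
τ_m = K_s·8F_mD/(πd³) = 1.1174 × 484.28 = 541.13 MPa
Goodman: 1/n_f = τ_a/S_se + τ_m/S_su = 275.05/365 + 541.13/923 = 0.75357 + 0.58627 = 1.3398
n_f = 1/1.3398 = 0.7464

0.746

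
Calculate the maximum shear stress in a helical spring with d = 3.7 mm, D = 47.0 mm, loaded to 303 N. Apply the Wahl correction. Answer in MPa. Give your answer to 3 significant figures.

796 MPa

Spring index C = D/d = 47.0/3.7 = 12.7027
K_W = (4C−1)/(4C−4) + 0.615/C = 49.811/46.811 + 0.0484 = 1.1125
τ₀ = 8FD/(πd³) = 8·303·47.0/(π·3.7³) = 113928/159.13 = 715.94 MPa
τ_max = K·τ₀ = 1.1125 × 715.94 = 796.48 MPa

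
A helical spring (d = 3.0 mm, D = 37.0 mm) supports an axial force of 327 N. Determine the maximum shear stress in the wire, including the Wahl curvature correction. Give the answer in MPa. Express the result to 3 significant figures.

1270 MPa

Spring index C = D/d = 37.0/3.0 = 12.3333
K_W = (4C−1)/(4C−4) + 0.615/C = 48.333/45.333 + 0.0499 = 1.1160
τ₀ = 8FD/(πd³) = 8·327·37.0/(π·3.0³) = 96792/84.823 = 1141.1 MPa
τ_max = K·τ₀ = 1.1160 × 1141.1 = 1273.5 MPa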